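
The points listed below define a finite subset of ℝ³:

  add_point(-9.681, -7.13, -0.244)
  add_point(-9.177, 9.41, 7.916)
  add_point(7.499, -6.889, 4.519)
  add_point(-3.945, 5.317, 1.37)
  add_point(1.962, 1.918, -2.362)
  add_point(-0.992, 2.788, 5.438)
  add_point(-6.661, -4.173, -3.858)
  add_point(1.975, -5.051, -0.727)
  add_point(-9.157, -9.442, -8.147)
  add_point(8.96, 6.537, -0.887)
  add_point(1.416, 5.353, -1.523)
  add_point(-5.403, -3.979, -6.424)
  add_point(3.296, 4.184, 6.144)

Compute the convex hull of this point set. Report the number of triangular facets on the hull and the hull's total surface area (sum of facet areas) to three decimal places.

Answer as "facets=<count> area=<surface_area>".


8 of the 13 inputs are extreme points: [0, 1, 2, 8, 9, 10, 11, 12].

Triangle areas on the boundary:
  f1: (p8, p1, p0) → 56.2922
  f2: (p2, p1, p0) → 162.4517
  f3: (p2, p8, p0) → 72.0921
  f4: (p2, p8, p9) → 153.2469
  f5: (p10, p1, p9) → 44.7523
  f6: (p12, p1, p9) → 52.8681
  f7: (p12, p2, p9) → 55.5812
  f8: (p12, p2, p1) → 58.6914
  f9: (p11, p8, p1) → 54.1272
  f10: (p11, p10, p1) → 92.4386
  f11: (p11, p8, p9) → 20.5115
  f12: (p11, p10, p9) → 35.1774
Σ area = 858.231

Check V−E+F: 8 − 18 + 12 = 2.

facets=12 area=858.231


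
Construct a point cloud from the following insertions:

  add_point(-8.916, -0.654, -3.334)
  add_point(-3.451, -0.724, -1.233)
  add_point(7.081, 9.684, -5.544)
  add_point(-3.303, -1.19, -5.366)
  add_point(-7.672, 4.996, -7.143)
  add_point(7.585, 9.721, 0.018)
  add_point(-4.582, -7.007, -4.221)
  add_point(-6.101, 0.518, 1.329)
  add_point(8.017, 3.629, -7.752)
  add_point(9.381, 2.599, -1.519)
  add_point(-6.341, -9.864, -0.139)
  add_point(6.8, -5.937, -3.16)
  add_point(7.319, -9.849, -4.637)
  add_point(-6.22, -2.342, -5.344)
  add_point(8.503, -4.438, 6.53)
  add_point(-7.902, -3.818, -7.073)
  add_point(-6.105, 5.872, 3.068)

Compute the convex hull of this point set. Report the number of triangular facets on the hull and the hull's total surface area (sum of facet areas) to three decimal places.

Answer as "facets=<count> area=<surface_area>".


Points on the hull: [0, 2, 4, 5, 8, 9, 10, 12, 14, 15, 16] (11 of 17).

Triangle areas on the boundary:
  f1: (p16, p10, p0) → 45.4125
  f2: (p16, p14, p10) → 126.2418
  f3: (p12, p14, p9) → 61.8540
  f4: (p12, p14, p10) → 88.0102
  f5: (p5, p14, p9) → 35.9578
  f6: (p5, p16, p14) → 109.2451
  f7: (p15, p10, p0) → 23.1909
  f8: (p15, p12, p10) → 66.9134
  f9: (p4, p15, p0) → 17.2826
  f10: (p4, p16, p0) → 32.1458
  f11: (p8, p12, p9) → 41.7358
  f12: (p8, p15, p12) → 107.7501
  f13: (p8, p4, p15) → 69.3541
  f14: (p2, p8, p4) → 49.8604
  f15: (p2, p5, p16) → 40.3099
  f16: (p2, p4, p16) → 77.6773
  f17: (p2, p5, p9) → 20.5784
  f18: (p2, p8, p9) → 20.8127
Σ area = 1034.333

Euler: V−E+F = 11−27+18 = 2.

facets=18 area=1034.333


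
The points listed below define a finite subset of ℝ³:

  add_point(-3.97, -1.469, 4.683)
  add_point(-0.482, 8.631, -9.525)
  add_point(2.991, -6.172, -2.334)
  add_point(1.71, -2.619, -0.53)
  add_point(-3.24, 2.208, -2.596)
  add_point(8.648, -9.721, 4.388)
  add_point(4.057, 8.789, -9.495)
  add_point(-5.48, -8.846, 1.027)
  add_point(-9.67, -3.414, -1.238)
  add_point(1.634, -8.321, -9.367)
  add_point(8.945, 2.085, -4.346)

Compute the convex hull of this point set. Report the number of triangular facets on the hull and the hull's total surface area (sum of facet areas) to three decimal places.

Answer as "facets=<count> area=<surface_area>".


Points on the hull: [0, 1, 5, 6, 7, 8, 9, 10] (8 of 11).

Triangle areas on the boundary:
  f1: (p0, p5, p10) → 100.9484
  f2: (p9, p5, p10) → 91.8495
  f3: (p1, p0, p8) → 71.6845
  f4: (p1, p9, p8) → 114.4696
  f5: (p7, p9, p8) → 45.5051
  f6: (p7, p9, p5) → 85.7287
  f7: (p7, p0, p8) → 27.4252
  f8: (p7, p0, p5) → 59.3558
  f9: (p6, p0, p10) → 78.7870
  f10: (p6, p1, p0) → 39.4665
  f11: (p6, p9, p10) → 66.6300
  f12: (p6, p1, p9) → 38.6420
Σ area = 820.492

Euler characteristic 8−18+12 = 2 ✓

facets=12 area=820.492


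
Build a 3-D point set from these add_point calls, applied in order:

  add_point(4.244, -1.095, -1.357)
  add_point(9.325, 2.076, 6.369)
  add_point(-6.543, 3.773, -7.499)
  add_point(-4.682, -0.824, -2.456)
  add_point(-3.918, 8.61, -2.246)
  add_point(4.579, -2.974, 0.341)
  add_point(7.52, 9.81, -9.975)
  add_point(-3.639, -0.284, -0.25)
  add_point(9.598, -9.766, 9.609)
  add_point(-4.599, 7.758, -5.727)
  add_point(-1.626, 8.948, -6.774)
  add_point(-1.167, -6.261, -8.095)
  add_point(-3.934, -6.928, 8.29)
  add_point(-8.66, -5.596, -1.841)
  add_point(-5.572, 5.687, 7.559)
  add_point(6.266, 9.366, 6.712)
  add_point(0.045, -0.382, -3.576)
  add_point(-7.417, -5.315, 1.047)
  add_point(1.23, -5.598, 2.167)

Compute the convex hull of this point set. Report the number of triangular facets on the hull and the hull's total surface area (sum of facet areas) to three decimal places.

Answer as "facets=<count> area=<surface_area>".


facets=22 area=1276.102

Hull vertices (13/19): indices [1, 2, 4, 6, 8, 9, 10, 11, 12, 13, 14, 15, 17].

Facet areas (half cross-product norm):
  f1: (p11, p8, p13) → 101.8484
  f2: (p11, p6, p8) → 192.9548
  f3: (p12, p8, p13) → 66.8470
  f4: (p12, p14, p8) → 83.4371
  f5: (p15, p14, p8) → 120.8374
  f6: (p17, p14, p13) → 16.4119
  f7: (p17, p12, p13) → 3.7021
  f8: (p17, p12, p14) → 49.8163
  f9: (p2, p11, p6) → 87.9736
  f10: (p2, p11, p13) → 49.6647
  f11: (p2, p14, p13) → 78.2593
  f12: (p2, p9, p14) → 31.4815
  f13: (p1, p6, p8) → 84.7954
  f14: (p1, p15, p8) → 22.5741
  f15: (p1, p15, p6) → 66.1580
  f16: (p4, p9, p14) → 11.1611
  f17: (p4, p15, p14) → 61.4234
  f18: (p10, p15, p6) → 74.5997
  f19: (p10, p4, p15) → 33.4891
  f20: (p10, p4, p9) → 6.1376
  f21: (p10, p2, p6) → 25.7529
  f22: (p10, p2, p9) → 6.7766
Σ area = 1276.102

Euler characteristic 13−33+22 = 2 ✓


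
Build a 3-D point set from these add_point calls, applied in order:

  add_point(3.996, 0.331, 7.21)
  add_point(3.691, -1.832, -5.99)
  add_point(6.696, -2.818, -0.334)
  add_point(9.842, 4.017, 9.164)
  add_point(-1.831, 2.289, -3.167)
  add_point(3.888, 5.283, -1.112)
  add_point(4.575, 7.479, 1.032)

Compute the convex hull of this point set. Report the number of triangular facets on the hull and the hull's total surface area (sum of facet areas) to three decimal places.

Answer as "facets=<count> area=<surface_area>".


facets=10 area=295.093

7 of the 7 inputs are extreme points: [0, 1, 2, 3, 4, 5, 6].

Facet areas (half cross-product norm):
  f1: (p0, p2, p4) → 43.5965
  f2: (p0, p2, p3) → 30.4608
  f3: (p0, p6, p4) → 43.1535
  f4: (p0, p6, p3) → 32.8236
  f5: (p1, p2, p4) → 24.0118
  f6: (p1, p2, p3) → 27.2979
  f7: (p1, p6, p3) → 58.3263
  f8: (p5, p6, p4) → 7.6099
  f9: (p5, p1, p4) → 24.3101
  f10: (p5, p1, p6) → 3.5022
Σ area = 295.093

Euler: V−E+F = 7−15+10 = 2.


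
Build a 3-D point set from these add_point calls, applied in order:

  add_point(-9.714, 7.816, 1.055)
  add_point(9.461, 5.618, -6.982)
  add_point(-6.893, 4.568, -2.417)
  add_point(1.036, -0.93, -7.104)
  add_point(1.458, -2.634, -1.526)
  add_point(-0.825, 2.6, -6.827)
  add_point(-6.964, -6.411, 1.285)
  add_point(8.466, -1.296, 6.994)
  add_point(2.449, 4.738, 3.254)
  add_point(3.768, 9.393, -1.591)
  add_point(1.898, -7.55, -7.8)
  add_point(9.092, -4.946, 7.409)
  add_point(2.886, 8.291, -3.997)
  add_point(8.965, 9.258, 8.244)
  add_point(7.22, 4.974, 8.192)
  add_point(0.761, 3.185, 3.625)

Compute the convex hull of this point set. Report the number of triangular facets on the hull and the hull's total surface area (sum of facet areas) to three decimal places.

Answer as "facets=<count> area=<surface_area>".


Extreme-point indices: [0, 1, 2, 5, 6, 9, 10, 11, 12, 13, 14] — 11 of 16 on the boundary.

Triangle areas on the boundary:
  f1: (p5, p10, p1) → 56.5590
  f2: (p9, p13, p0) → 73.7348
  f3: (p9, p13, p1) → 47.0256
  f4: (p11, p6, p10) → 101.3334
  f5: (p11, p10, p1) → 119.1664
  f6: (p11, p13, p1) → 106.6689
  f7: (p2, p5, p0) → 9.0963
  f8: (p2, p5, p10) → 35.4791
  f9: (p2, p6, p0) → 29.9662
  f10: (p2, p6, p10) → 73.0145
  f11: (p12, p5, p1) → 28.3321
  f12: (p12, p9, p1) → 10.5188
  f13: (p12, p5, p0) → 46.7918
  f14: (p12, p9, p0) → 18.9435
  f15: (p14, p11, p13) → 12.7653
  f16: (p14, p11, p6) → 87.1494
  f17: (p14, p13, p0) → 42.0856
  f18: (p14, p6, p0) → 127.2428
Σ area = 1025.873

Euler characteristic 11−27+18 = 2 ✓

facets=18 area=1025.873


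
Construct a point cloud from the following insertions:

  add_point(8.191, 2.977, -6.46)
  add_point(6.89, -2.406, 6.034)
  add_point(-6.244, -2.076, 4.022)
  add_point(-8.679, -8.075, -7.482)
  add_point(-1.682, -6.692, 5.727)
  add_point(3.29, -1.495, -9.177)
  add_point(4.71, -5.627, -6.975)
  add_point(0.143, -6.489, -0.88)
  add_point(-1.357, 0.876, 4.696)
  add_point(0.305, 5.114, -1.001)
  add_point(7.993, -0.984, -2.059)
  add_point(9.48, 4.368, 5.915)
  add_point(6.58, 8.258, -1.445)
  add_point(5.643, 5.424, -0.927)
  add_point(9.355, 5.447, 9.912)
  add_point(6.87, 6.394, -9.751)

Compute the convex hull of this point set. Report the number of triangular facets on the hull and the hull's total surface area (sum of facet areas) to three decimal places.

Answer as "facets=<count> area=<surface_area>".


facets=24 area=891.518

14 of the 16 inputs are extreme points: [0, 1, 2, 3, 4, 5, 6, 7, 9, 10, 11, 12, 14, 15].

Area of each hull facet:
  f1: (p14, p15, p11) → 14.0104
  f2: (p14, p15, p12) → 25.9555
  f3: (p5, p15, p3) → 35.7591
  f4: (p5, p6, p3) → 32.9420
  f5: (p5, p6, p15) → 15.6236
  f6: (p0, p15, p11) → 24.4011
  f7: (p0, p6, p15) → 19.7592
  f8: (p9, p14, p12) → 42.2441
  f9: (p9, p14, p2) → 77.5386
  f10: (p9, p15, p12) → 29.9497
  f11: (p9, p15, p3) → 94.3646
  f12: (p9, p2, p3) → 72.2450
  f13: (p4, p14, p2) → 56.8029
  f14: (p4, p2, p3) → 44.2636
  f15: (p10, p0, p11) → 27.9716
  f16: (p10, p0, p6) → 22.2282
  f17: (p7, p6, p3) → 42.6579
  f18: (p7, p4, p3) → 35.6651
  f19: (p7, p4, p6) → 9.7880
  f20: (p1, p4, p14) → 33.4586
  f21: (p1, p14, p11) → 14.6644
  f22: (p1, p10, p11) → 29.3051
  f23: (p1, p4, p6) → 62.4891
  f24: (p1, p10, p6) → 27.4310
Σ area = 891.518

Check V−E+F: 14 − 36 + 24 = 2.


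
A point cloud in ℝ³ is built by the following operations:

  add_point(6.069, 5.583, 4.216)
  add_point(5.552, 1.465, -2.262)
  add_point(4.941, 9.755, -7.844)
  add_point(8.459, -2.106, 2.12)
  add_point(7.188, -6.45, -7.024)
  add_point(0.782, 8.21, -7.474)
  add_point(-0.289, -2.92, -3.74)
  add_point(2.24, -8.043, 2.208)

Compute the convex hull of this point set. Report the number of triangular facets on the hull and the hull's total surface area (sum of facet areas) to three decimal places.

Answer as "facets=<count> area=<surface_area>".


Points on the hull: [0, 2, 3, 4, 5, 6, 7] (7 of 8).

Triangle areas on the boundary:
  f1: (p0, p2, p3) → 53.0832
  f2: (p4, p2, p3) → 77.9859
  f3: (p7, p0, p6) → 53.8038
  f4: (p7, p0, p3) → 32.3324
  f5: (p7, p4, p6) → 35.6334
  f6: (p7, p4, p3) → 40.6646
  f7: (p5, p0, p6) → 69.4887
  f8: (p5, p0, p2) → 28.3480
  f9: (p5, p4, p6) → 51.5695
  f10: (p5, p4, p2) → 35.5762
Σ area = 478.486

Euler: V−E+F = 7−15+10 = 2.

facets=10 area=478.486


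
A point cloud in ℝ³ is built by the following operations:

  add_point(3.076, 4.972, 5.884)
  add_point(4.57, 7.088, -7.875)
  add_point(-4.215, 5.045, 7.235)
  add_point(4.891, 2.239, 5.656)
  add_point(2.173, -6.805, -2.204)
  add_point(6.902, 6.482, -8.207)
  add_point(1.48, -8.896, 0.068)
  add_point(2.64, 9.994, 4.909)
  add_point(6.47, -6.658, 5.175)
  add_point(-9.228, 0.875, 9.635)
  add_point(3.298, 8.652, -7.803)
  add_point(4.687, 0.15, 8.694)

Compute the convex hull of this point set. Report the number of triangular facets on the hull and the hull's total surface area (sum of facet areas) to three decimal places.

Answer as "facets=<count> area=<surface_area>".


Points on the hull: [1, 2, 3, 4, 5, 6, 7, 8, 9, 10, 11] (11 of 12).

Triangle areas on the boundary:
  f1: (p11, p7, p9) → 73.2866
  f2: (p10, p7, p5) → 26.5404
  f3: (p8, p11, p5) → 70.8129
  f4: (p8, p6, p9) → 64.4031
  f5: (p8, p11, p9) → 52.3982
  f6: (p3, p7, p5) → 56.0994
  f7: (p3, p11, p5) → 8.3684
  f8: (p3, p11, p7) → 11.9617
  f9: (p4, p8, p5) → 64.5189
  f10: (p4, p8, p6) → 11.7122
  f11: (p4, p6, p9) → 27.1332
  f12: (p4, p10, p9) → 148.1562
  f13: (p2, p7, p9) → 3.2390
  f14: (p2, p10, p9) → 39.9581
  f15: (p2, p10, p7) → 54.4166
  f16: (p1, p10, p5) → 1.4633
  f17: (p1, p4, p5) → 18.4740
  f18: (p1, p4, p10) → 12.3069
Σ area = 745.249

Euler characteristic 11−27+18 = 2 ✓

facets=18 area=745.249


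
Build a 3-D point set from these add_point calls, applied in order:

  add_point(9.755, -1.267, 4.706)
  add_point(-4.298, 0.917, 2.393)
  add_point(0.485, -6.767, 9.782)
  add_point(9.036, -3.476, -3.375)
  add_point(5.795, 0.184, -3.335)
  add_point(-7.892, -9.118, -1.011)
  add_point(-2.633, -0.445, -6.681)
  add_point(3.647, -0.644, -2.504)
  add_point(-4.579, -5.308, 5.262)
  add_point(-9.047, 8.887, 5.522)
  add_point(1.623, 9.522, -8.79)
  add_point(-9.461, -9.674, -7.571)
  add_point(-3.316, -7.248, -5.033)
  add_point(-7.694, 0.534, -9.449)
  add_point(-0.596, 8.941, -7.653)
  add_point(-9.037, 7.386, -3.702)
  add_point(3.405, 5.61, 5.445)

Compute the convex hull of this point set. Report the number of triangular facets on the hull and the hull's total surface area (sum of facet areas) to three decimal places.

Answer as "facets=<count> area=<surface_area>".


Extreme-point indices: [0, 2, 3, 5, 8, 9, 10, 11, 13, 15, 16] — 11 of 17 on the boundary.

Triangle areas on the boundary:
  f1: (p3, p10, p11) → 153.7354
  f2: (p3, p10, p0) → 66.1201
  f3: (p3, p2, p11) → 147.5911
  f4: (p3, p2, p0) → 48.8432
  f5: (p15, p9, p11) → 75.8038
  f6: (p15, p9, p10) → 51.6297
  f7: (p5, p2, p11) → 19.5905
  f8: (p5, p9, p11) → 59.7041
  f9: (p16, p10, p0) → 68.4226
  f10: (p16, p9, p10) → 94.2205
  f11: (p16, p2, p0) → 54.5431
  f12: (p16, p9, p2) → 86.4808
  f13: (p13, p10, p11) → 42.3743
  f14: (p13, p15, p11) → 38.2158
  f15: (p13, p15, p10) → 52.3143
  f16: (p8, p9, p2) → 47.1721
  f17: (p8, p5, p2) → 19.7463
  f18: (p8, p5, p9) → 56.3266
Σ area = 1182.834

Euler: V−E+F = 11−27+18 = 2.

facets=18 area=1182.834


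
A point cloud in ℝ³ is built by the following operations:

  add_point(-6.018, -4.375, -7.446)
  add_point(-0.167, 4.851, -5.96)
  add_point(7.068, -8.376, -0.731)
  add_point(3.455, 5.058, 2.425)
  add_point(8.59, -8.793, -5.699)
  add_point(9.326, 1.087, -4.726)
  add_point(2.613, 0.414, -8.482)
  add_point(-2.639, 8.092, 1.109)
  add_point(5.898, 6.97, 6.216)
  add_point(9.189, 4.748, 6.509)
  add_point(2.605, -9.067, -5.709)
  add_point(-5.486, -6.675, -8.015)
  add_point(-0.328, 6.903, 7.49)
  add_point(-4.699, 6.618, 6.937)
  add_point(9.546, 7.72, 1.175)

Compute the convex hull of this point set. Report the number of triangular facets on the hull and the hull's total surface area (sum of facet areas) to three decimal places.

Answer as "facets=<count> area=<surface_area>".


Points on the hull: [0, 1, 2, 4, 5, 6, 7, 8, 9, 10, 11, 12, 13, 14] (14 of 15).

Per-facet area ½‖(b−a)×(c−a)‖:
  f1: (p2, p9, p12) → 73.8395
  f2: (p8, p9, p14) → 11.6644
  f3: (p8, p9, p12) → 7.7724
  f4: (p11, p6, p0) → 11.6920
  f5: (p11, p2, p10) → 18.3438
  f6: (p7, p8, p14) → 31.2894
  f7: (p7, p8, p12) → 21.6750
  f8: (p4, p2, p10) → 14.9609
  f9: (p4, p11, p10) → 10.7474
  f10: (p4, p11, p6) → 60.3206
  f11: (p4, p2, p9) → 34.5190
  f12: (p1, p7, p14) → 47.2847
  f13: (p1, p6, p0) → 28.7153
  f14: (p1, p7, p0) → 43.0733
  f15: (p13, p7, p0) → 47.6750
  f16: (p13, p7, p12) → 13.6811
  f17: (p13, p11, p0) → 14.7404
  f18: (p13, p2, p12) → 39.9542
  f19: (p13, p11, p2) → 138.1665
  f20: (p5, p4, p6) → 37.6716
  f21: (p5, p1, p14) → 45.0041
  f22: (p5, p1, p6) → 22.2227
  f23: (p5, p9, p14) → 26.5237
  f24: (p5, p4, p9) → 53.9218
Σ area = 855.459

Check V−E+F: 14 − 36 + 24 = 2.

facets=24 area=855.459


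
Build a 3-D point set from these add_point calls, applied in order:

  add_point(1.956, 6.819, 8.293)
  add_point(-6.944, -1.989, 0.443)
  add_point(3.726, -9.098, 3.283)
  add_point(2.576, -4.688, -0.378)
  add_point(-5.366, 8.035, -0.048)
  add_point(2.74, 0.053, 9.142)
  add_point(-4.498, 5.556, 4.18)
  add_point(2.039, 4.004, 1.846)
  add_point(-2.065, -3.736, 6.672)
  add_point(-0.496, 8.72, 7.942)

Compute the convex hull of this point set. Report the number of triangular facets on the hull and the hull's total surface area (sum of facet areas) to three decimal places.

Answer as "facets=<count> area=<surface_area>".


facets=16 area=446.224

Extreme-point indices: [0, 1, 2, 3, 4, 5, 6, 7, 8, 9] — 10 of 10 on the boundary.

Per-facet area ½‖(b−a)×(c−a)‖:
  f1: (p3, p2, p1) → 27.2732
  f2: (p4, p3, p1) → 50.1007
  f3: (p8, p2, p1) → 33.8047
  f4: (p6, p4, p1) → 21.8172
  f5: (p6, p4, p9) → 14.6830
  f6: (p6, p8, p1) → 33.7715
  f7: (p6, p8, p9) → 31.0269
  f8: (p5, p8, p9) → 29.9352
  f9: (p5, p0, p9) → 7.6133
  f10: (p5, p8, p2) → 28.3359
  f11: (p5, p0, p2) → 23.8619
  f12: (p7, p4, p3) → 34.7171
  f13: (p7, p3, p2) → 21.2817
  f14: (p7, p0, p2) → 44.6346
  f15: (p7, p4, p9) → 32.5080
  f16: (p7, p0, p9) → 10.8594
Σ area = 446.224

Euler characteristic 10−24+16 = 2 ✓


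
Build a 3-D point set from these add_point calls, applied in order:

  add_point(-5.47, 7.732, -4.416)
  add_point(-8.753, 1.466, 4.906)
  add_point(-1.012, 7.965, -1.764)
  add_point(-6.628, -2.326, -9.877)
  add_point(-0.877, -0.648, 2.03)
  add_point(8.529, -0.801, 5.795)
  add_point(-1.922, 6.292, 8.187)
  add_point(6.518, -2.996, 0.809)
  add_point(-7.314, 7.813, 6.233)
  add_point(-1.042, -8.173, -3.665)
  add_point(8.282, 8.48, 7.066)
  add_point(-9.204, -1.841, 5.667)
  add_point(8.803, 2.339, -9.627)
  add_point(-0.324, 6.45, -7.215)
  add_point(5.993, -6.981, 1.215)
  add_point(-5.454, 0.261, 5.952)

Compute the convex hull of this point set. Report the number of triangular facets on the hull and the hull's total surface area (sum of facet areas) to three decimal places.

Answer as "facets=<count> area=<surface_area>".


13 of the 16 inputs are extreme points: [0, 1, 2, 3, 5, 6, 8, 9, 10, 11, 12, 13, 14].

Triangle areas on the boundary:
  f1: (p3, p9, p11) → 69.8994
  f2: (p3, p9, p12) → 76.4385
  f3: (p5, p10, p12) → 73.6003
  f4: (p1, p3, p11) → 26.3738
  f5: (p0, p1, p3) → 66.8348
  f6: (p14, p9, p11) → 60.1314
  f7: (p14, p5, p11) → 67.0787
  f8: (p14, p9, p12) → 62.0073
  f9: (p14, p5, p12) → 58.5243
  f10: (p13, p3, p12) → 56.7977
  f11: (p13, p0, p3) → 32.6520
  f12: (p13, p2, p0) → 13.5820
  f13: (p13, p10, p12) → 84.6066
  f14: (p13, p2, p10) → 29.7453
  f15: (p8, p0, p1) → 35.3882
  f16: (p8, p1, p11) → 4.7813
  f17: (p8, p2, p10) → 65.0492
  f18: (p8, p2, p0) → 26.2093
  f19: (p6, p8, p11) → 29.1834
  f20: (p6, p8, p10) → 18.8944
  f21: (p6, p5, p11) → 71.7461
  f22: (p6, p5, p10) → 48.4931
Σ area = 1078.017

Euler: V−E+F = 13−33+22 = 2.

facets=22 area=1078.017


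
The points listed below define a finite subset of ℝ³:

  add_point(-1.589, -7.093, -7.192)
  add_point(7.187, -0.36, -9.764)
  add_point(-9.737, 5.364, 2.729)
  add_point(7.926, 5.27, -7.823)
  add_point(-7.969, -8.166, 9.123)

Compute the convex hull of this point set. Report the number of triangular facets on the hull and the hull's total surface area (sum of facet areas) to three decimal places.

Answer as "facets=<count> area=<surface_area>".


facets=6 area=598.236

Hull vertices (5/5): indices [0, 1, 2, 3, 4].

Facet areas (half cross-product norm):
  f1: (p4, p3, p2) → 154.0323
  f2: (p1, p3, p2) → 61.6060
  f3: (p1, p4, p3) → 75.7790
  f4: (p0, p4, p2) → 120.8069
  f5: (p0, p1, p2) → 101.3601
  f6: (p0, p1, p4) → 84.6521
Σ area = 598.236

Euler characteristic 5−9+6 = 2 ✓


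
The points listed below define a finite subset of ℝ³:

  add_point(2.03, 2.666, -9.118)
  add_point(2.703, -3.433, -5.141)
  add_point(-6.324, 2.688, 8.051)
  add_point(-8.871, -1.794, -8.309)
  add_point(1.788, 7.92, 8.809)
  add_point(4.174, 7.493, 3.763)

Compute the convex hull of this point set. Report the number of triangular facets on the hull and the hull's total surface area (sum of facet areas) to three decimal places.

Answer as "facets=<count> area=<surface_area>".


facets=8 area=513.855

Extreme-point indices: [0, 1, 2, 3, 4, 5] — 6 of 6 on the boundary.

Triangle areas on the boundary:
  f1: (p0, p5, p3) → 80.3507
  f2: (p0, p1, p3) → 41.5913
  f3: (p0, p1, p5) → 49.5560
  f4: (p2, p1, p3) → 97.0653
  f5: (p4, p1, p5) → 32.2855
  f6: (p4, p2, p1) → 81.3854
  f7: (p4, p5, p3) → 53.5328
  f8: (p4, p2, p3) → 78.0879
Σ area = 513.855

Check V−E+F: 6 − 12 + 8 = 2.


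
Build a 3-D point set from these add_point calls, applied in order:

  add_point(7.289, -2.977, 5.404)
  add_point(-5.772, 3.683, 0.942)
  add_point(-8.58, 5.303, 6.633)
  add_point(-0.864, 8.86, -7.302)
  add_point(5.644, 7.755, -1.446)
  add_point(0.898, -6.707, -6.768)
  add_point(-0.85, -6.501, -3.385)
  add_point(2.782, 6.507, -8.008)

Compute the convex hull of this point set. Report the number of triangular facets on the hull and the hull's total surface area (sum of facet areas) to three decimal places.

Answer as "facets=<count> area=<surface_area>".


facets=12 area=624.280

Extreme-point indices: [0, 1, 2, 3, 4, 5, 6, 7] — 8 of 8 on the boundary.

Per-facet area ½‖(b−a)×(c−a)‖:
  f1: (p4, p0, p2) → 102.0996
  f2: (p4, p3, p2) → 69.8114
  f3: (p6, p0, p2) → 102.7538
  f4: (p6, p5, p0) → 22.3821
  f5: (p1, p3, p2) → 24.2998
  f6: (p1, p5, p3) → 76.4465
  f7: (p1, p6, p2) → 28.6030
  f8: (p1, p6, p5) → 19.3052
  f9: (p7, p5, p3) → 27.0560
  f10: (p7, p4, p3) → 15.9098
  f11: (p7, p5, p0) → 92.6357
  f12: (p7, p4, p0) → 42.9766
Σ area = 624.280

Euler characteristic 8−18+12 = 2 ✓


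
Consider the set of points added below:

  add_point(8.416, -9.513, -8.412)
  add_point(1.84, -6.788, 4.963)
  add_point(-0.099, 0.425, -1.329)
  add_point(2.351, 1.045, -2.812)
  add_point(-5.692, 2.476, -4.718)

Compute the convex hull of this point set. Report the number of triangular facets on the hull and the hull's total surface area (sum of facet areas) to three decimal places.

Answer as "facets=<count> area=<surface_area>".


facets=6 area=281.266

Points on the hull: [0, 1, 2, 3, 4] (5 of 5).

Triangle areas on the boundary:
  f1: (p1, p0, p4) → 113.1881
  f2: (p2, p1, p4) → 23.8470
  f3: (p3, p0, p4) → 49.5170
  f4: (p3, p2, p4) → 9.3339
  f5: (p3, p1, p0) → 71.8067
  f6: (p3, p2, p1) → 13.5736
Σ area = 281.266

Euler: V−E+F = 5−9+6 = 2.


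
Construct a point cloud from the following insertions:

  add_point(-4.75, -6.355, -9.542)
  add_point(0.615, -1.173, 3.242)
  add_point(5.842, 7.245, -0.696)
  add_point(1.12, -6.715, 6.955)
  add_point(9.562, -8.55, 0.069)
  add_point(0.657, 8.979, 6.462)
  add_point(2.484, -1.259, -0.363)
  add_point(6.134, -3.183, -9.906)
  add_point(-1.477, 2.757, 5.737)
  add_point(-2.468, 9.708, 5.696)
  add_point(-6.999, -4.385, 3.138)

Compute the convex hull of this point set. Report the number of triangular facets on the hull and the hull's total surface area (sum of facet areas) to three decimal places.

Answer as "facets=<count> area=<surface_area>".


8 of the 11 inputs are extreme points: [0, 2, 3, 4, 5, 7, 9, 10].

Facet areas (half cross-product norm):
  f1: (p0, p7, p4) → 66.5989
  f2: (p0, p9, p10) → 94.6082
  f3: (p3, p9, p10) → 69.2858
  f4: (p3, p0, p10) → 59.0108
  f5: (p3, p0, p4) → 91.4062
  f6: (p2, p7, p4) → 80.4739
  f7: (p2, p0, p9) → 104.3253
  f8: (p2, p0, p7) → 77.7974
  f9: (p5, p3, p9) → 25.0485
  f10: (p5, p2, p9) → 13.5956
  f11: (p5, p3, p4) → 85.5250
  f12: (p5, p2, p4) → 70.2008
Σ area = 837.876

Check V−E+F: 8 − 18 + 12 = 2.

facets=12 area=837.876


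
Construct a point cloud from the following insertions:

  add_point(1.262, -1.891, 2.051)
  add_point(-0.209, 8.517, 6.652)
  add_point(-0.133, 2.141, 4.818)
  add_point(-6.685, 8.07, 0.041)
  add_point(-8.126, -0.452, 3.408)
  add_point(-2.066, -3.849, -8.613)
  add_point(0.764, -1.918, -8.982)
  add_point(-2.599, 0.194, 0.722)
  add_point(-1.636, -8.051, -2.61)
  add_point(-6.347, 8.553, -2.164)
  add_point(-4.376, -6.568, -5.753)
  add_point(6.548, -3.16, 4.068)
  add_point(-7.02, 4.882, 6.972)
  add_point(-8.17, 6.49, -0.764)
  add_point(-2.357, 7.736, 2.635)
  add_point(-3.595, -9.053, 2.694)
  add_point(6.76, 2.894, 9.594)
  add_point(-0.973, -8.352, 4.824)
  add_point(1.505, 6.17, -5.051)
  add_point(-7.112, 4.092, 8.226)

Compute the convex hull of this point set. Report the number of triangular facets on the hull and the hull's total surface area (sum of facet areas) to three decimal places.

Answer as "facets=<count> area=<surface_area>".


facets=28 area=849.568

16 of the 20 inputs are extreme points: [1, 3, 4, 5, 6, 8, 9, 10, 11, 12, 13, 15, 16, 17, 18, 19].

Area of each hull facet:
  f1: (p11, p18, p16) → 57.2886
  f2: (p11, p18, p6) → 60.5002
  f3: (p1, p19, p16) → 38.2337
  f4: (p1, p18, p16) → 56.6386
  f5: (p4, p19, p13) → 26.5271
  f6: (p4, p19, p15) → 26.5832
  f7: (p4, p10, p13) → 47.0696
  f8: (p4, p10, p15) → 42.0352
  f9: (p17, p19, p16) → 87.8197
  f10: (p17, p19, p15) → 24.6454
  f11: (p17, p11, p16) → 34.7188
  f12: (p5, p10, p13) → 32.5231
  f13: (p8, p11, p6) → 53.2169
  f14: (p8, p5, p6) → 11.7973
  f15: (p8, p5, p10) → 9.5489
  f16: (p8, p17, p11) → 34.2314
  f17: (p8, p10, p15) → 10.9802
  f18: (p8, p17, p15) → 9.5223
  f19: (p12, p19, p13) → 2.3730
  f20: (p12, p1, p19) → 5.3956
  f21: (p9, p1, p18) → 45.3064
  f22: (p9, p18, p6) → 37.2337
  f23: (p9, p5, p13) → 22.1483
  f24: (p9, p5, p6) → 24.7406
  f25: (p3, p12, p1) → 28.3851
  f26: (p3, p9, p1) → 8.6464
  f27: (p3, p12, p13) → 8.8312
  f28: (p3, p9, p13) → 2.6272
Σ area = 849.568

Euler: V−E+F = 16−42+28 = 2.


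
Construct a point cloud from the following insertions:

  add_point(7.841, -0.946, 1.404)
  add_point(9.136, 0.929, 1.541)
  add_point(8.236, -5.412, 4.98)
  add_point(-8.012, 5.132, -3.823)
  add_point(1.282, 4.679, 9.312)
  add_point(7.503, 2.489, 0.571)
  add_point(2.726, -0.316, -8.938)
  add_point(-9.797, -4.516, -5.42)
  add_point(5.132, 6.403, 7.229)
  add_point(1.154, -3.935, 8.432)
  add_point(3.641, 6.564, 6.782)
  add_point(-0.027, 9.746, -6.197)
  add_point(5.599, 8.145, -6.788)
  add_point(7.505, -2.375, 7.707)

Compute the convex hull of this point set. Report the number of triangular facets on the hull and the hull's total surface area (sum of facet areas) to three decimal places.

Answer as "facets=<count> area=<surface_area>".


facets=20 area=872.236

Extreme-point indices: [1, 2, 3, 4, 6, 7, 8, 9, 10, 11, 12, 13] — 12 of 14 on the boundary.

Triangle areas on the boundary:
  f1: (p6, p11, p7) → 73.7105
  f2: (p6, p2, p7) → 108.0695
  f3: (p6, p2, p1) → 43.4612
  f4: (p3, p11, p7) → 38.5324
  f5: (p3, p4, p7) → 78.2681
  f6: (p3, p4, p11) → 73.8605
  f7: (p9, p4, p7) → 75.9311
  f8: (p9, p2, p7) → 69.3213
  f9: (p12, p6, p1) → 50.5627
  f10: (p12, p6, p11) → 27.0077
  f11: (p12, p8, p1) → 51.1266
  f12: (p12, p8, p11) → 41.3447
  f13: (p10, p4, p11) → 22.7443
  f14: (p10, p8, p11) → 9.1024
  f15: (p10, p8, p4) → 2.9011
  f16: (p13, p8, p4) → 21.1321
  f17: (p13, p9, p4) → 27.6650
  f18: (p13, p9, p2) → 13.6095
  f19: (p13, p2, p1) → 14.3492
  f20: (p13, p8, p1) → 29.5361
Σ area = 872.236

Euler characteristic 12−30+20 = 2 ✓


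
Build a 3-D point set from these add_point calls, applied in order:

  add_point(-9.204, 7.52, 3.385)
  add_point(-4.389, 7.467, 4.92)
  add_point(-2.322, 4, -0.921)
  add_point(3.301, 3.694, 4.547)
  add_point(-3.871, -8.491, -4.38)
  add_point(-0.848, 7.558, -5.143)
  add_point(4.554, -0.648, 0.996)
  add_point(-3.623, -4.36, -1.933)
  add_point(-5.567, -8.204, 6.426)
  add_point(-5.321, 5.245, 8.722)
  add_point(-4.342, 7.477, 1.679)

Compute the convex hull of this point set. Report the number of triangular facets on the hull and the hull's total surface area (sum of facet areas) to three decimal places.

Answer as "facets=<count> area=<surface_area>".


facets=12 area=607.598

Extreme-point indices: [0, 1, 3, 4, 5, 6, 8, 9] — 8 of 11 on the boundary.

Facet areas (half cross-product norm):
  f1: (p5, p4, p0) → 96.2475
  f2: (p5, p4, p6) → 73.2461
  f3: (p8, p4, p0) → 89.1644
  f4: (p8, p4, p6) → 65.5790
  f5: (p9, p8, p0) → 46.8318
  f6: (p3, p8, p6) → 39.5059
  f7: (p3, p9, p8) → 64.6797
  f8: (p3, p5, p6) → 31.6578
  f9: (p1, p3, p5) → 43.0914
  f10: (p1, p5, p0) → 26.9469
  f11: (p1, p3, p9) → 19.2962
  f12: (p1, p9, p0) → 11.3510
Σ area = 607.598

Euler: V−E+F = 8−18+12 = 2.


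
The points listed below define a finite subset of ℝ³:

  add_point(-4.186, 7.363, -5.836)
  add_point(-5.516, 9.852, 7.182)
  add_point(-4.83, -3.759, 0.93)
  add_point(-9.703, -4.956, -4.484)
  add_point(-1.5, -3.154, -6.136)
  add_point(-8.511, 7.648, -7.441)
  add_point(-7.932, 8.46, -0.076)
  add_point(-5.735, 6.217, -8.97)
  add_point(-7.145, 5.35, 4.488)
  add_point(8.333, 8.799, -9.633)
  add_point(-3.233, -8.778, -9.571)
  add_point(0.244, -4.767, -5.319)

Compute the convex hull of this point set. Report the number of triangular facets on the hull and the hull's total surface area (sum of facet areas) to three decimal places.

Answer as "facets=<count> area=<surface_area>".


Hull vertices (10/12): indices [1, 2, 3, 5, 6, 7, 8, 9, 10, 11].

Facet areas (half cross-product norm):
  f1: (p5, p1, p9) → 128.0128
  f2: (p5, p10, p3) → 57.6032
  f3: (p2, p10, p3) → 33.4915
  f4: (p6, p5, p3) → 48.0073
  f5: (p6, p5, p1) → 7.1600
  f6: (p7, p10, p9) → 108.9097
  f7: (p7, p5, p9) → 17.0007
  f8: (p7, p5, p10) → 22.0176
  f9: (p8, p2, p3) → 35.8694
  f10: (p8, p2, p1) → 14.6245
  f11: (p8, p6, p3) → 38.3906
  f12: (p8, p6, p1) → 15.3219
  f13: (p11, p10, p9) → 45.4959
  f14: (p11, p2, p10) → 26.8141
  f15: (p11, p1, p9) → 156.9363
  f16: (p11, p2, p1) → 53.9197
Σ area = 809.575

Euler characteristic 10−24+16 = 2 ✓

facets=16 area=809.575


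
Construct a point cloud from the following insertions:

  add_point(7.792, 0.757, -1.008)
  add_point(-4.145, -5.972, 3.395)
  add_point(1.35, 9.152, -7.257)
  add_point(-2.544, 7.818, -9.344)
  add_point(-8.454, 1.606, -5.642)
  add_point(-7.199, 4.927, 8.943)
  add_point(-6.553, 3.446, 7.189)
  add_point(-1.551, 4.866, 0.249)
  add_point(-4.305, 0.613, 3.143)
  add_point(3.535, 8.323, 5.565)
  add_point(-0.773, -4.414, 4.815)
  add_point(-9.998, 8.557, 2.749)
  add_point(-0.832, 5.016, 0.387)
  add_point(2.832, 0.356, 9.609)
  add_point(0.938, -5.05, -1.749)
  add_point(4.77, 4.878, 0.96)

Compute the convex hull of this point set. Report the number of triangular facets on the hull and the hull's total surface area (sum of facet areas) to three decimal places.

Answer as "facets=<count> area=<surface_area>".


Extreme-point indices: [0, 1, 2, 3, 4, 5, 9, 10, 11, 13, 14] — 11 of 16 on the boundary.

Triangle areas on the boundary:
  f1: (p2, p3, p11) → 32.7942
  f2: (p2, p3, p0) → 24.9574
  f3: (p4, p1, p11) → 68.5964
  f4: (p4, p3, p11) → 51.3674
  f5: (p5, p1, p11) → 48.0774
  f6: (p5, p13, p1) → 58.0661
  f7: (p10, p13, p0) → 42.1518
  f8: (p10, p13, p1) → 7.6171
  f9: (p9, p13, p0) → 46.3168
  f10: (p9, p2, p0) → 62.0899
  f11: (p9, p5, p13) → 46.8191
  f12: (p9, p2, p11) → 83.8553
  f13: (p9, p5, p11) → 45.2587
  f14: (p14, p3, p0) → 65.3440
  f15: (p14, p4, p3) → 56.7445
  f16: (p14, p4, p1) → 42.9611
  f17: (p14, p10, p0) → 30.6648
  f18: (p14, p10, p1) → 13.3551
Σ area = 827.037

Check V−E+F: 11 − 27 + 18 = 2.

facets=18 area=827.037


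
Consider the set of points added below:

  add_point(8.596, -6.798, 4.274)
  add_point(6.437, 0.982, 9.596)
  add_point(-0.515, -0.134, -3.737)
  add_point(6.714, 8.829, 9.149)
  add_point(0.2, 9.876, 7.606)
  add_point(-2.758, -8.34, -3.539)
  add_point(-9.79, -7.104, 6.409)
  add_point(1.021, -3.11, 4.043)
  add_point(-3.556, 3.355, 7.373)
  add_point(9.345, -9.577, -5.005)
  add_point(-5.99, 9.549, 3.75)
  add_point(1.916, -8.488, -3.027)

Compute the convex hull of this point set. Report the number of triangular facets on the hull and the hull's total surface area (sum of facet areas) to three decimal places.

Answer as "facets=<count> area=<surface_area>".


facets=16 area=930.535

Extreme-point indices: [0, 1, 2, 3, 4, 5, 6, 8, 9, 10] — 10 of 12 on the boundary.

Facet areas (half cross-product norm):
  f1: (p0, p9, p6) → 88.4218
  f2: (p0, p1, p6) → 86.1355
  f3: (p8, p1, p6) → 61.0429
  f4: (p3, p2, p9) → 117.5395
  f5: (p3, p0, p9) → 66.1687
  f6: (p3, p0, p1) → 24.5538
  f7: (p3, p8, p4) → 23.8664
  f8: (p3, p8, p1) → 40.4558
  f9: (p5, p9, p6) → 55.3839
  f10: (p5, p2, p9) → 51.4155
  f11: (p10, p8, p6) → 40.1208
  f12: (p10, p8, p4) → 24.1360
  f13: (p10, p5, p6) → 104.5761
  f14: (p10, p5, p2) → 46.6436
  f15: (p10, p3, p4) → 9.1802
  f16: (p10, p3, p2) → 90.8946
Σ area = 930.535

Euler characteristic 10−24+16 = 2 ✓


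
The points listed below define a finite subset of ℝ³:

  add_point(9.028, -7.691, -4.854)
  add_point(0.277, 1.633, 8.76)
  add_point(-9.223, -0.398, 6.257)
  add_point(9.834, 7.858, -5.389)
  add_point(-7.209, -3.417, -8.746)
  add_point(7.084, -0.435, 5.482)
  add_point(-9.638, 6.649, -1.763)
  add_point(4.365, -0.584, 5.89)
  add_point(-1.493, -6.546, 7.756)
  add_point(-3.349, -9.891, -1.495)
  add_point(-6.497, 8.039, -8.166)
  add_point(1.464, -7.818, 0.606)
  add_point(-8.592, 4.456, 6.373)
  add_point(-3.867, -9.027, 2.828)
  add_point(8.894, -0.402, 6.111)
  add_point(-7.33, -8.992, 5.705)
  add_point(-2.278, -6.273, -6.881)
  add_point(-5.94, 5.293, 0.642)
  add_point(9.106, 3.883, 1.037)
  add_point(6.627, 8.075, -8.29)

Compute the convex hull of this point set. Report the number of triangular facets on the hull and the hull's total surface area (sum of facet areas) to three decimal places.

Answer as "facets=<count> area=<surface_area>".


Hull vertices (16/20): indices [0, 1, 2, 3, 4, 6, 8, 9, 10, 12, 13, 14, 15, 16, 18, 19].

Area of each hull facet:
  f1: (p12, p3, p6) → 84.0401
  f2: (p12, p1, p3) → 85.6988
  f3: (p10, p3, p6) → 57.8432
  f4: (p10, p4, p6) → 41.1243
  f5: (p0, p14, p3) → 87.3979
  f6: (p15, p4, p9) → 40.4058
  f7: (p18, p1, p3) → 31.6056
  f8: (p18, p14, p3) → 4.0275
  f9: (p18, p14, p1) → 30.5294
  f10: (p19, p0, p3) → 33.7073
  f11: (p19, p0, p4) → 127.2000
  f12: (p19, p10, p3) → 19.2922
  f13: (p19, p10, p4) → 75.2635
  f14: (p16, p4, p9) → 18.2124
  f15: (p16, p0, p9) → 38.0035
  f16: (p16, p0, p4) → 13.9002
  f17: (p2, p12, p1) → 23.1950
  f18: (p2, p12, p6) → 20.2895
  f19: (p2, p4, p6) → 66.2425
  f20: (p2, p15, p4) → 65.3387
  f21: (p13, p0, p9) → 27.2663
  f22: (p13, p15, p9) → 7.0002
  f23: (p8, p2, p1) → 38.2672
  f24: (p8, p2, p15) → 28.7998
  f25: (p8, p14, p1) → 38.8939
  f26: (p8, p0, p14) → 79.1785
  f27: (p8, p13, p0) → 45.2127
  f28: (p8, p13, p15) → 13.1793
Σ area = 1241.115

Check V−E+F: 16 − 42 + 28 = 2.

facets=28 area=1241.115


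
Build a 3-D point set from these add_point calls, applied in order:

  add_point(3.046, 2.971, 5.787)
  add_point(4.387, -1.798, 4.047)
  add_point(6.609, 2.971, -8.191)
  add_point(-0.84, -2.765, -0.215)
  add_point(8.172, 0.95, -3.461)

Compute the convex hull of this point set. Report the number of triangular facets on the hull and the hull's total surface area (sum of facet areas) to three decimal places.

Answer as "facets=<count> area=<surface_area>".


Points on the hull: [0, 1, 2, 3, 4] (5 of 5).

Triangle areas on the boundary:
  f1: (p2, p4, p3) → 27.2650
  f2: (p2, p0, p3) → 56.0741
  f3: (p2, p0, p4) → 24.2261
  f4: (p1, p4, p3) → 29.7532
  f5: (p1, p0, p3) → 17.7103
  f6: (p1, p0, p4) → 23.0862
Σ area = 178.115

Euler characteristic 5−9+6 = 2 ✓

facets=6 area=178.115


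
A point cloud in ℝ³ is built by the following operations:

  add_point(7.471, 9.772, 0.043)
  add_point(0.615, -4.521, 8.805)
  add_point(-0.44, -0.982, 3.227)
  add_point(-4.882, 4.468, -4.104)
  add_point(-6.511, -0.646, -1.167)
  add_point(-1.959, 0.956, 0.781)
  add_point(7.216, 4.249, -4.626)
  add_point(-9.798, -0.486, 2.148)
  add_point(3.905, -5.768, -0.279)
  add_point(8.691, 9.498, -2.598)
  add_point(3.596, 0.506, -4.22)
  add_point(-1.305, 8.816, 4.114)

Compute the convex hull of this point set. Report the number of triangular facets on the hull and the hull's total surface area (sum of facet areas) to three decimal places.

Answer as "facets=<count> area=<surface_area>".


facets=16 area=620.451

10 of the 12 inputs are extreme points: [0, 1, 3, 4, 6, 7, 8, 9, 10, 11].

Facet areas (half cross-product norm):
  f1: (p1, p8, p7) → 62.4334
  f2: (p1, p8, p9) → 78.2371
  f3: (p11, p1, p7) → 76.4460
  f4: (p3, p11, p7) → 46.2666
  f5: (p3, p11, p9) → 59.5026
  f6: (p0, p1, p9) → 22.5834
  f7: (p0, p11, p9) → 9.4556
  f8: (p0, p11, p1) → 68.9443
  f9: (p4, p8, p7) → 21.9408
  f10: (p4, p3, p7) → 12.3799
  f11: (p6, p8, p9) → 22.5801
  f12: (p6, p3, p9) → 34.3485
  f13: (p10, p6, p8) → 15.2132
  f14: (p10, p6, p3) → 23.1099
  f15: (p10, p4, p8) → 38.5437
  f16: (p10, p4, p3) → 28.4662
Σ area = 620.451

Euler characteristic 10−24+16 = 2 ✓


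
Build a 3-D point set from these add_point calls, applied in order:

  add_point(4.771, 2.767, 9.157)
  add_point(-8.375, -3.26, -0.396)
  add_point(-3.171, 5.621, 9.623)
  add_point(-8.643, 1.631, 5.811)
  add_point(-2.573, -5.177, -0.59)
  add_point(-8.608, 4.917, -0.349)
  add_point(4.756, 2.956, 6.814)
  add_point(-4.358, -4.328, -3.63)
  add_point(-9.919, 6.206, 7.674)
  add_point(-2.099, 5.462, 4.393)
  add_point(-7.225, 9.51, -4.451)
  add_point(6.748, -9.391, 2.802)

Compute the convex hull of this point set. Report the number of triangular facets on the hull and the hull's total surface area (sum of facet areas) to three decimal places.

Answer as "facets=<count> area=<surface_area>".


facets=16 area=691.201

Extreme-point indices: [0, 1, 2, 3, 5, 6, 7, 8, 10, 11] — 10 of 12 on the boundary.

Facet areas (half cross-product norm):
  f1: (p2, p10, p8) → 45.1428
  f2: (p6, p10, p11) → 112.3766
  f3: (p3, p1, p8) → 10.6317
  f4: (p3, p1, p11) → 65.3585
  f5: (p3, p2, p8) → 17.5673
  f6: (p3, p2, p11) → 73.0793
  f7: (p5, p10, p8) → 21.6168
  f8: (p5, p1, p8) → 33.1956
  f9: (p5, p1, p10) → 17.9835
  f10: (p7, p10, p11) → 81.6308
  f11: (p7, p1, p11) → 33.2629
  f12: (p7, p1, p10) → 35.3515
  f13: (p0, p2, p10) → 61.3496
  f14: (p0, p6, p10) → 15.4774
  f15: (p0, p2, p11) → 52.1454
  f16: (p0, p6, p11) → 15.0310
Σ area = 691.201

Check V−E+F: 10 − 24 + 16 = 2.


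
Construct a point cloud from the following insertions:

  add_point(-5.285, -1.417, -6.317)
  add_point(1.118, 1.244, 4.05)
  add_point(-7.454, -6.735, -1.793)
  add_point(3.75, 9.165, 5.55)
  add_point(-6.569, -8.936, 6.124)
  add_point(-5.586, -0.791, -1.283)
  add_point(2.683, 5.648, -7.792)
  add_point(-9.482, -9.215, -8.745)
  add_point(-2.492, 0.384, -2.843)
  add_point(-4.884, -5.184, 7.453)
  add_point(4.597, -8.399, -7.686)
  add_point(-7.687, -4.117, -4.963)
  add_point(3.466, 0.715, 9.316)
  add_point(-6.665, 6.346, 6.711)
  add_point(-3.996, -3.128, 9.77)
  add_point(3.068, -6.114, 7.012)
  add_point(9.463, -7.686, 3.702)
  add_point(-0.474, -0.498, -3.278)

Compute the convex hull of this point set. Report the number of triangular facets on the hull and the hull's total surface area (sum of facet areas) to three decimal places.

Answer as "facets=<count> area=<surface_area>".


facets=18 area=1136.950

Hull vertices (11/18): indices [0, 3, 4, 6, 7, 10, 12, 13, 14, 15, 16].

Per-facet area ½‖(b−a)×(c−a)‖:
  f1: (p6, p3, p16) → 117.5058
  f2: (p13, p6, p3) → 75.0394
  f3: (p13, p4, p7) → 115.7067
  f4: (p13, p4, p14) → 32.9012
  f5: (p12, p3, p16) → 48.7573
  f6: (p12, p13, p3) → 47.7447
  f7: (p12, p13, p14) → 42.3869
  f8: (p10, p6, p7) → 99.9455
  f9: (p10, p6, p16) → 87.9305
  f10: (p10, p4, p7) → 103.3005
  f11: (p10, p4, p16) → 97.5428
  f12: (p15, p4, p16) → 25.3828
  f13: (p15, p4, p14) → 29.4885
  f14: (p15, p12, p16) → 25.3979
  f15: (p15, p12, p14) → 26.8697
  f16: (p0, p6, p7) → 25.1417
  f17: (p0, p13, p7) → 54.9829
  f18: (p0, p13, p6) → 80.9253
Σ area = 1136.950

Euler: V−E+F = 11−27+18 = 2.
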